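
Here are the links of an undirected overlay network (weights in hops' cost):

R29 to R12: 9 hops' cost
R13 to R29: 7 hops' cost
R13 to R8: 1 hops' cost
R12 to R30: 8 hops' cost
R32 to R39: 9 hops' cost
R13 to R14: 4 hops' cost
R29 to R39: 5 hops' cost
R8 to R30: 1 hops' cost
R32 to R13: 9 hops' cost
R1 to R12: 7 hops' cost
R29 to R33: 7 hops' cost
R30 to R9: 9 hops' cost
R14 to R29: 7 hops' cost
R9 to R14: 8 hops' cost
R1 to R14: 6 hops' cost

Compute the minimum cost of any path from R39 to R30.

14 hops' cost

Running Dijkstra from R39:
R39: 0
R29: 5  (via R39)
R32: 9  (via R39)
R33: 12  (via R29)
R14: 12  (via R29)
R13: 12  (via R29)
R8: 13  (via R13)
R12: 14  (via R29)
R30: 14  (via R8)
Shortest route: R39 → R29 → R13 → R8 → R30 = 14 hops' cost.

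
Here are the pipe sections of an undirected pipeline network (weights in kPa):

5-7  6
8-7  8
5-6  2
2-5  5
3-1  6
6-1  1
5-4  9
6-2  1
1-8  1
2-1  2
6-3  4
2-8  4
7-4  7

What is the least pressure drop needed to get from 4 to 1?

12 kPa

Candidate routes:
4–5–6–1: 9+2+1 = 12
4–5–6–2–1: 9+2+1+2 = 14
4–7–8–1: 7+8+1 = 16
The minimum is 12 kPa via 4–5–6–1.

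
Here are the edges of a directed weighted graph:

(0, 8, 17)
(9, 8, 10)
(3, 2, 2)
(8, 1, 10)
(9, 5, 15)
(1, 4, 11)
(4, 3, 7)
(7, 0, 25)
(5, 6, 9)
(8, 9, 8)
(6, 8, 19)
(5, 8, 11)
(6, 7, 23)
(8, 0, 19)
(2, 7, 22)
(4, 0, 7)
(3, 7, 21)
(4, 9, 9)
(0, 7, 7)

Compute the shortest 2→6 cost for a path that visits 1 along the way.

Shortest 2→1: 2 → 7 → 0 → 8 → 1 = 74
Best 1 to 6: 1 → 4 → 9 → 5 → 6 costing 44
Total via 1: 74 + 44 = 118.

118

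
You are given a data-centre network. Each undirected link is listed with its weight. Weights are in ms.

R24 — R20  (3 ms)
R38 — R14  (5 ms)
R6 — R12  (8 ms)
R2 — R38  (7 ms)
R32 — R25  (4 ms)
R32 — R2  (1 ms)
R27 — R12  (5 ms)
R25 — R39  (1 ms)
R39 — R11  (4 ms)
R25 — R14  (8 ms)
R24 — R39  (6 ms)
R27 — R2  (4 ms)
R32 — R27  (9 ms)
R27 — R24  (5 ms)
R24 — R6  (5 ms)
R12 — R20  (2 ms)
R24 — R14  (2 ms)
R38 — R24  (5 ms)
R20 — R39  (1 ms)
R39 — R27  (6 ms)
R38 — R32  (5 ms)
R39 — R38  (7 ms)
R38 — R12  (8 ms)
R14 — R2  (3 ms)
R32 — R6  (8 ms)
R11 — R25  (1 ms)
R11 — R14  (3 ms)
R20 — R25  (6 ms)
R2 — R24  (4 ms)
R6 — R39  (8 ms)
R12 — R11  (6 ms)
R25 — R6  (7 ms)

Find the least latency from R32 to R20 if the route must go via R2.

8 ms

Best R32 to R2: R32–R2 costing 1
Best R2 to R20: R2–R24–R20 costing 7
Total via R2: 1 + 7 = 8 ms.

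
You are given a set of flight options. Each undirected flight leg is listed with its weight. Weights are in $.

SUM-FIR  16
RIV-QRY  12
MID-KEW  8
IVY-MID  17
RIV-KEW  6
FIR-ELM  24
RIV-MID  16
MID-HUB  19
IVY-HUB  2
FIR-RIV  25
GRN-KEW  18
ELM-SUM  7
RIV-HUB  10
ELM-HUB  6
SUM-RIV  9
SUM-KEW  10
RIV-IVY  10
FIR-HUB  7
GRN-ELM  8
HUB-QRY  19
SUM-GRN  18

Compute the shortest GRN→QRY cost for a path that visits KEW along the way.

Best GRN to KEW: GRN → KEW costing 18
Shortest KEW→QRY: KEW → RIV → QRY = 18
Total via KEW: 18 + 18 = $36.

$36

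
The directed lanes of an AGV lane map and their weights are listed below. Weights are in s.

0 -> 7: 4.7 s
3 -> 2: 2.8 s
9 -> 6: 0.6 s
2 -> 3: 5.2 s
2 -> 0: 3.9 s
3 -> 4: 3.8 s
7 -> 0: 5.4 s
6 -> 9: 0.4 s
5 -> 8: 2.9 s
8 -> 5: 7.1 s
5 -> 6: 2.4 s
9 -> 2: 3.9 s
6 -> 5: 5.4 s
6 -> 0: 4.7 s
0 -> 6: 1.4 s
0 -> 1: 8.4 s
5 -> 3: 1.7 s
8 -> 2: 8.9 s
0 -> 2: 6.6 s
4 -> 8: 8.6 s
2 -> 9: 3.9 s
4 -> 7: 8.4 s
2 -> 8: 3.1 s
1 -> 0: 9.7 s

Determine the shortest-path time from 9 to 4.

Running Dijkstra from 9:
9: 0
6: 0.6  (via 9)
2: 3.9  (via 9)
0: 5.3  (via 6)
5: 6  (via 6)
8: 7  (via 2)
3: 7.7  (via 5)
7: 10  (via 0)
4: 11.5  (via 3)
Shortest route: 9–6–5–3–4 = 11.5 s.

11.5 s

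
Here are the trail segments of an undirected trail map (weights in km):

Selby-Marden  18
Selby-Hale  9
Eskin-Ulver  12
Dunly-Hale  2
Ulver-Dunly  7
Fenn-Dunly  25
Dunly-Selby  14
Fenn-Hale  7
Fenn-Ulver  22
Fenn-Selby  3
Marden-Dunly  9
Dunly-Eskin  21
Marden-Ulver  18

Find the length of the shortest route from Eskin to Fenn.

Compare a few routes:
Eskin–Ulver–Dunly–Hale–Selby–Fenn: 12+7+2+9+3 = 33
Eskin–Ulver–Fenn: 12+22 = 34
Eskin–Ulver–Dunly–Hale–Fenn: 12+7+2+7 = 28
Eskin–Dunly–Hale–Fenn: 21+2+7 = 30
Cheapest is Eskin–Ulver–Dunly–Hale–Fenn at 28 km.

28 km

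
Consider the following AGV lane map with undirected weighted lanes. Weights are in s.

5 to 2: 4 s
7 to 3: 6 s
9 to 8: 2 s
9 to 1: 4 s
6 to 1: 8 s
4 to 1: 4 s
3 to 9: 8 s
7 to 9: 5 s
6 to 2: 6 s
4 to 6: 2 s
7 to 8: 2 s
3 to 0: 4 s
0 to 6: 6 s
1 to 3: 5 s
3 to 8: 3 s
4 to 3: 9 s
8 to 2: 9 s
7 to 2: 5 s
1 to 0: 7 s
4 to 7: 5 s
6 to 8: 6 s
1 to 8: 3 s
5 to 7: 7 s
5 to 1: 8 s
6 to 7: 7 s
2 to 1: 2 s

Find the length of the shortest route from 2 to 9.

Shortest distances from 2:
2: 0
1: 2  (via 2)
5: 4  (via 2)
7: 5  (via 2)
8: 5  (via 1)
4: 6  (via 1)
6: 6  (via 2)
9: 6  (via 1)
Shortest route: 2 → 1 → 9 = 6 s.

6 s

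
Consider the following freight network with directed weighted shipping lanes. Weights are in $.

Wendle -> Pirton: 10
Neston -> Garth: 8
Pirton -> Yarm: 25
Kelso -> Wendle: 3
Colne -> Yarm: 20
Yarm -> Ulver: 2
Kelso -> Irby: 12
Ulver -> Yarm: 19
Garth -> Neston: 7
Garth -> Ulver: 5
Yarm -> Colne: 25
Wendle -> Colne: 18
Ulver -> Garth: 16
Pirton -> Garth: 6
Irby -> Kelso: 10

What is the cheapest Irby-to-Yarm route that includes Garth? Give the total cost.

$53

Shortest Irby→Garth: Irby → Kelso → Wendle → Pirton → Garth = 29
Shortest Garth→Yarm: Garth → Ulver → Yarm = 24
Total via Garth: 29 + 24 = $53.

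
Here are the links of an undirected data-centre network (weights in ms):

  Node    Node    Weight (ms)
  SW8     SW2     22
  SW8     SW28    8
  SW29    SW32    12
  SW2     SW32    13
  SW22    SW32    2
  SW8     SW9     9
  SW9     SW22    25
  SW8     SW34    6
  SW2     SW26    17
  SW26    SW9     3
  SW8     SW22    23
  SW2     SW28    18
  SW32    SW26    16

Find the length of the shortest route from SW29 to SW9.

31 ms

Shortest distances from SW29:
SW29: 0
SW32: 12  (via SW29)
SW22: 14  (via SW32)
SW2: 25  (via SW32)
SW26: 28  (via SW32)
SW9: 31  (via SW26)
Shortest route: SW29 → SW32 → SW26 → SW9 = 31 ms.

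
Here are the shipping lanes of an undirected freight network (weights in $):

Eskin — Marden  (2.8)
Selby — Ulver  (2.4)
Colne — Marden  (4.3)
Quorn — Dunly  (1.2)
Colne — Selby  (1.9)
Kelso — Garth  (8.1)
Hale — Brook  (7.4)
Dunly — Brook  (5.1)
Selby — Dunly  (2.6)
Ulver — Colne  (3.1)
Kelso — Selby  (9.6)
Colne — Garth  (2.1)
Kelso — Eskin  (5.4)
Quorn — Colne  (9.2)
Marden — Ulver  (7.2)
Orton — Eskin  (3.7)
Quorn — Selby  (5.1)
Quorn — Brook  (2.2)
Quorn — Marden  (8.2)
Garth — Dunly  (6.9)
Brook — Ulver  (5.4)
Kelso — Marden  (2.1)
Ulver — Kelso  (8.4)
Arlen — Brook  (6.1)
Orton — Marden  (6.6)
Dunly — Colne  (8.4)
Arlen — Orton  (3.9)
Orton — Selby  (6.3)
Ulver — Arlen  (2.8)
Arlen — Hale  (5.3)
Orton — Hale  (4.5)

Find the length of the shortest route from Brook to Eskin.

$13.2

Settle nodes by increasing distance from Brook:
Brook: 0
Quorn: 2.2  (via Brook)
Dunly: 3.4  (via Quorn)
Ulver: 5.4  (via Brook)
Selby: 6  (via Dunly)
Arlen: 6.1  (via Brook)
Hale: 7.4  (via Brook)
Colne: 7.9  (via Selby)
Garth: 10  (via Colne)
Orton: 10  (via Arlen)
Marden: 10.4  (via Quorn)
Kelso: 12.5  (via Marden)
Eskin: 13.2  (via Marden)
Shortest route: Brook–Quorn–Marden–Eskin = $13.2.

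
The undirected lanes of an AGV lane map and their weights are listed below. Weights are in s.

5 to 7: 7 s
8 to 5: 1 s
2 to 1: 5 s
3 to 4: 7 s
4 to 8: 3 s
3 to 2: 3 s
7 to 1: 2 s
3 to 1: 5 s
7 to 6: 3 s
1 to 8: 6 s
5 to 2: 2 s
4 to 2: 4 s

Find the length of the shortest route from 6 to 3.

Running Dijkstra from 6:
6: 0
7: 3  (via 6)
1: 5  (via 7)
2: 10  (via 1)
3: 10  (via 1)
Shortest route: 6 → 7 → 1 → 3 = 10 s.

10 s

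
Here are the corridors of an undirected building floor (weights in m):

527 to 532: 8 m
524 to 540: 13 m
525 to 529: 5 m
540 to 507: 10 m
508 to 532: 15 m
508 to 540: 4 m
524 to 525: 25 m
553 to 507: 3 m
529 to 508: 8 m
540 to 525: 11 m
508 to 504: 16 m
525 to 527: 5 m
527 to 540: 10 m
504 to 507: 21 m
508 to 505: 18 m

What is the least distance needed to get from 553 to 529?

Enumerating some paths:
553 → 507 → 504 → 508 → 529: 3+21+16+8 = 48
553 → 507 → 540 → 525 → 529: 3+10+11+5 = 29
553 → 507 → 540 → 508 → 529: 3+10+4+8 = 25
553 → 507 → 540 → 527 → 525 → 529: 3+10+10+5+5 = 33
The minimum is 25 m via 553 → 507 → 540 → 508 → 529.

25 m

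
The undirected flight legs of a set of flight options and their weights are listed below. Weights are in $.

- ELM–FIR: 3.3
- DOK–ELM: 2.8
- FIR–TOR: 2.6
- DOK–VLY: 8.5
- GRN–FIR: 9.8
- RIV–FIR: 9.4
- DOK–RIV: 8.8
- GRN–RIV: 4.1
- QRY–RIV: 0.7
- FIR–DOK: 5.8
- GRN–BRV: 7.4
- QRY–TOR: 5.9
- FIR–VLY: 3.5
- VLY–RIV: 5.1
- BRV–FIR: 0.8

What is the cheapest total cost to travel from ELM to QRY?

$11.8

Shortest distances from ELM:
ELM: 0
DOK: 2.8  (via ELM)
FIR: 3.3  (via ELM)
BRV: 4.1  (via FIR)
TOR: 5.9  (via FIR)
VLY: 6.8  (via FIR)
GRN: 11.5  (via BRV)
RIV: 11.6  (via DOK)
QRY: 11.8  (via TOR)
Shortest route: ELM–FIR–TOR–QRY = $11.8.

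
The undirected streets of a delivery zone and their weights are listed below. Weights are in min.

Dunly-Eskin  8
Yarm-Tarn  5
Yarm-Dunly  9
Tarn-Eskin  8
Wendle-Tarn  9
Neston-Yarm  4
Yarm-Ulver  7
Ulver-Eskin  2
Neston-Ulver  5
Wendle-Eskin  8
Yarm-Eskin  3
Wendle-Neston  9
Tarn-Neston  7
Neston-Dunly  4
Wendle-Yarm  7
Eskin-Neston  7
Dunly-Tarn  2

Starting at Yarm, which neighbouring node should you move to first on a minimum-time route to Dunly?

Tarn

Compare a few routes:
Yarm–Eskin–Dunly: 3+8 = 11
Yarm–Tarn–Dunly: 5+2 = 7
Yarm–Dunly: 9 = 9
Yarm–Neston–Dunly: 4+4 = 8
Cheapest is Yarm–Tarn–Dunly at 7 min.
So from Yarm the first move is to Tarn.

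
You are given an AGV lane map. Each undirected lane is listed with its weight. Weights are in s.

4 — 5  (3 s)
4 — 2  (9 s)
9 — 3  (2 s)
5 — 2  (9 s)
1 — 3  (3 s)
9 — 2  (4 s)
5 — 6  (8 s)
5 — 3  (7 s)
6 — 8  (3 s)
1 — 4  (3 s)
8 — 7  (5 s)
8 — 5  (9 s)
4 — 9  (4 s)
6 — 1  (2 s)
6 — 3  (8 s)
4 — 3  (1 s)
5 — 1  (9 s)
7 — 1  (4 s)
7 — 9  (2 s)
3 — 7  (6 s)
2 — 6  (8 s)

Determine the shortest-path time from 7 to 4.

Shortest distances from 7:
7: 0
9: 2  (via 7)
1: 4  (via 7)
3: 4  (via 9)
4: 5  (via 3)
Shortest route: 7 → 9 → 3 → 4 = 5 s.

5 s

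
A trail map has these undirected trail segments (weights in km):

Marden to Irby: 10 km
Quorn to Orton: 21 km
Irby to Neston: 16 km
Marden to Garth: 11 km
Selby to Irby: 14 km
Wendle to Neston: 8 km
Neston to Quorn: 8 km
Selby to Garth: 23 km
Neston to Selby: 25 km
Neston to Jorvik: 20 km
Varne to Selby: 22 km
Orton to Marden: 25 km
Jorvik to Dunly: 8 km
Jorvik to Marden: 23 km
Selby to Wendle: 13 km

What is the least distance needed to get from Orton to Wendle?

37 km

Enumerating some paths:
Orton → Marden → Irby → Neston → Wendle: 25+10+16+8 = 59
Orton → Quorn → Neston → Wendle: 21+8+8 = 37
Cheapest is Orton → Quorn → Neston → Wendle at 37 km.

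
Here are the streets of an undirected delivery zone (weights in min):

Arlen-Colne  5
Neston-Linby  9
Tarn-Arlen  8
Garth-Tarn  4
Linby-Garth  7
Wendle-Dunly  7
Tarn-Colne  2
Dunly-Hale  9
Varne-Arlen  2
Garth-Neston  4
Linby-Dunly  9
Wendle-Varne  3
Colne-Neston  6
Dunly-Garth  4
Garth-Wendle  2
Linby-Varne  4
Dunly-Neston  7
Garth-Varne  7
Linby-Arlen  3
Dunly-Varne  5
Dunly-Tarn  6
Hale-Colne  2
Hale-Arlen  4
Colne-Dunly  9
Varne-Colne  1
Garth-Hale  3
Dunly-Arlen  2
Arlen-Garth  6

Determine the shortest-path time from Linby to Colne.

Candidate routes:
Linby → Arlen → Varne → Colne: 3+2+1 = 6
Linby → Varne → Colne: 4+1 = 5
Linby → Arlen → Hale → Colne: 3+4+2 = 9
Linby → Arlen → Colne: 3+5 = 8
Cheapest is Linby → Varne → Colne at 5 min.

5 min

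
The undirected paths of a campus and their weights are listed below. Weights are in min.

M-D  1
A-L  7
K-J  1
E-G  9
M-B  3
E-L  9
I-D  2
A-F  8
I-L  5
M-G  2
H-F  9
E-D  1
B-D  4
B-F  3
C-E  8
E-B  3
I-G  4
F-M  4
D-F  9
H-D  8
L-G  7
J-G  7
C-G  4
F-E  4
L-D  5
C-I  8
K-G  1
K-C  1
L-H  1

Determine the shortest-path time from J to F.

Running Dijkstra from J:
J: 0
K: 1  (via J)
C: 2  (via K)
G: 2  (via K)
M: 4  (via G)
D: 5  (via M)
E: 6  (via D)
I: 6  (via G)
B: 7  (via M)
F: 8  (via M)
Shortest route: J → K → G → M → F = 8 min.

8 min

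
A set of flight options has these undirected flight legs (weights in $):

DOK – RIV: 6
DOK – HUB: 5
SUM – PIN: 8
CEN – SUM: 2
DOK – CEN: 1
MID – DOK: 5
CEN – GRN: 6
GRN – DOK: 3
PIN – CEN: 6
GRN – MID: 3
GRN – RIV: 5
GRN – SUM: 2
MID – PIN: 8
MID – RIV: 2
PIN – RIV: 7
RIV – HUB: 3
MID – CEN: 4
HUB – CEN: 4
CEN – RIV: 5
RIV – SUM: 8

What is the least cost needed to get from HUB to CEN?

Enumerating some paths:
HUB–RIV–MID–CEN: 3+2+4 = 9
HUB–DOK–CEN: 5+1 = 6
HUB–CEN: 4 = 4
HUB–RIV–CEN: 3+5 = 8
The minimum is $4 via HUB–CEN.

$4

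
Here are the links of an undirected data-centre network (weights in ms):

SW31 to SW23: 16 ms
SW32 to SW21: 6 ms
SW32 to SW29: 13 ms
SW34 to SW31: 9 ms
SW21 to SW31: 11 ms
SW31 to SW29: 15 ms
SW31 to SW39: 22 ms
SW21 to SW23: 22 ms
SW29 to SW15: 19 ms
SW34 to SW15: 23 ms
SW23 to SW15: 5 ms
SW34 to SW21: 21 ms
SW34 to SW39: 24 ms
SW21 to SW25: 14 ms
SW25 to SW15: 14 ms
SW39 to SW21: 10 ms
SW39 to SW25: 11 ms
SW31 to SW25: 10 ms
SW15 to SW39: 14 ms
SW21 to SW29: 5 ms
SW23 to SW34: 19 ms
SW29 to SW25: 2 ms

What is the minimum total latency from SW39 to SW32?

Running Dijkstra from SW39:
SW39: 0
SW21: 10  (via SW39)
SW25: 11  (via SW39)
SW29: 13  (via SW25)
SW15: 14  (via SW39)
SW32: 16  (via SW21)
Shortest route: SW39–SW21–SW32 = 16 ms.

16 ms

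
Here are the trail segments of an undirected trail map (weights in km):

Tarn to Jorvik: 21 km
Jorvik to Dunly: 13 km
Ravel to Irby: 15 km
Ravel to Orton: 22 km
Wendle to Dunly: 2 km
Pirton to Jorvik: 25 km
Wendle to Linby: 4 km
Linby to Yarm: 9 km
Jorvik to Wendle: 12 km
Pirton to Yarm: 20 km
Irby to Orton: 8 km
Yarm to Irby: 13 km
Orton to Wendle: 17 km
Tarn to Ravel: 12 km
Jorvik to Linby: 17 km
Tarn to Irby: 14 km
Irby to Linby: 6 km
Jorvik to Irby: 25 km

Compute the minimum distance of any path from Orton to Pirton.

41 km

Settle nodes by increasing distance from Orton:
Orton: 0
Irby: 8  (via Orton)
Linby: 14  (via Irby)
Wendle: 17  (via Orton)
Dunly: 19  (via Wendle)
Yarm: 21  (via Irby)
Tarn: 22  (via Irby)
Ravel: 22  (via Orton)
Jorvik: 29  (via Wendle)
Pirton: 41  (via Yarm)
Shortest route: Orton → Irby → Yarm → Pirton = 41 km.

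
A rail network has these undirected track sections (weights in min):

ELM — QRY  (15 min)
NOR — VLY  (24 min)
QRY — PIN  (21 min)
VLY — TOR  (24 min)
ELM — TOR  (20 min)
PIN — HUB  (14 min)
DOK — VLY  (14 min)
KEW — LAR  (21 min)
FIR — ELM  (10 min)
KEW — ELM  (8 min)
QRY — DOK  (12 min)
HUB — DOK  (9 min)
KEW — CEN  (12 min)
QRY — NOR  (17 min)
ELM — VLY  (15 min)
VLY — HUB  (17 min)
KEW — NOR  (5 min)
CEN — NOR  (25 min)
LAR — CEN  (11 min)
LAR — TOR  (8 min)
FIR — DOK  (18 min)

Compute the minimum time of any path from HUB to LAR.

Candidate routes:
HUB - VLY - TOR - LAR: 17+24+8 = 49
HUB - DOK - VLY - TOR - LAR: 9+14+24+8 = 55
The minimum is 49 min via HUB - VLY - TOR - LAR.

49 min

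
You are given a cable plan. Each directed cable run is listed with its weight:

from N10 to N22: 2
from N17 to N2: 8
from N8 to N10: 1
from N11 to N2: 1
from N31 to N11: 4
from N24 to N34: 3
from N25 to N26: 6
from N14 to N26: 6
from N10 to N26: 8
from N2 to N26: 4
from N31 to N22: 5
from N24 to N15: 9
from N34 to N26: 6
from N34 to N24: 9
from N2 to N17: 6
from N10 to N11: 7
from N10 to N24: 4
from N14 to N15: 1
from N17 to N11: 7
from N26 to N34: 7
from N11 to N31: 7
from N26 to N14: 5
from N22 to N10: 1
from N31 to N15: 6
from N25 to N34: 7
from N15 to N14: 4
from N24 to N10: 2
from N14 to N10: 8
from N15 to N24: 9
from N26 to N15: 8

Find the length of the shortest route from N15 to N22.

13

Settle nodes by increasing distance from N15:
N15: 0
N14: 4  (via N15)
N24: 9  (via N15)
N26: 10  (via N14)
N10: 11  (via N24)
N34: 12  (via N24)
N22: 13  (via N10)
Shortest route: N15 → N24 → N10 → N22 = 13.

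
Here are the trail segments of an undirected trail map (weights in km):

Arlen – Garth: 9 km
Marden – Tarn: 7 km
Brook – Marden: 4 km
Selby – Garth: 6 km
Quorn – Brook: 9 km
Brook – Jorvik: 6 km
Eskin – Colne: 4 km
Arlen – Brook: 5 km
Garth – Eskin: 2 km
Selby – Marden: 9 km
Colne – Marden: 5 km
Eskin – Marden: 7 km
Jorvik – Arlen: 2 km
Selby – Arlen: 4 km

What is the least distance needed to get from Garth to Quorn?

Candidate routes:
Garth → Eskin → Colne → Marden → Brook → Quorn: 2+4+5+4+9 = 24
Garth → Eskin → Marden → Brook → Quorn: 2+7+4+9 = 22
Garth → Arlen → Brook → Quorn: 9+5+9 = 23
Cheapest is Garth → Eskin → Marden → Brook → Quorn at 22 km.

22 km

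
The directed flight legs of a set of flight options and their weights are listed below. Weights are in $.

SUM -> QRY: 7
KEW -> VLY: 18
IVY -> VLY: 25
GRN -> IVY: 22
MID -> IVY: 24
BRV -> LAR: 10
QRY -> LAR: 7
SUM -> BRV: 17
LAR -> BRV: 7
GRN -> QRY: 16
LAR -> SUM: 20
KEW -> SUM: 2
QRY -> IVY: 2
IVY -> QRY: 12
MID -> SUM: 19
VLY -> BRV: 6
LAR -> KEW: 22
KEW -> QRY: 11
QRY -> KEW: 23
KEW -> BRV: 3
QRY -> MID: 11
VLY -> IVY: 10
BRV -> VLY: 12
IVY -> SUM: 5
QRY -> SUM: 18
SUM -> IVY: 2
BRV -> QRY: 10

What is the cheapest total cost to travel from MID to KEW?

$49

Compare a few routes:
MID–SUM–QRY–LAR–KEW: 19+7+7+22 = 55
MID–SUM–QRY–KEW: 19+7+23 = 49
Cheapest is MID–SUM–QRY–KEW at $49.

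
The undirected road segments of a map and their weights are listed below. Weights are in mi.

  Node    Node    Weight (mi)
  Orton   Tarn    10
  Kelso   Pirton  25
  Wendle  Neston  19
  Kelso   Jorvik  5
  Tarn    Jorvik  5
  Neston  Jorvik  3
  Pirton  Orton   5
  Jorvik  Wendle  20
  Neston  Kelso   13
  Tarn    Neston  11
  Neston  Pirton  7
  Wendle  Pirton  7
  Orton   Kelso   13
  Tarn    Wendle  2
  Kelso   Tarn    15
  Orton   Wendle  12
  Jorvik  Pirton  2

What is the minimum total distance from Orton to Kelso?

Compare a few routes:
Orton - Pirton - Jorvik - Kelso: 5+2+5 = 12
Orton - Kelso: 13 = 13
Cheapest is Orton - Pirton - Jorvik - Kelso at 12 mi.

12 mi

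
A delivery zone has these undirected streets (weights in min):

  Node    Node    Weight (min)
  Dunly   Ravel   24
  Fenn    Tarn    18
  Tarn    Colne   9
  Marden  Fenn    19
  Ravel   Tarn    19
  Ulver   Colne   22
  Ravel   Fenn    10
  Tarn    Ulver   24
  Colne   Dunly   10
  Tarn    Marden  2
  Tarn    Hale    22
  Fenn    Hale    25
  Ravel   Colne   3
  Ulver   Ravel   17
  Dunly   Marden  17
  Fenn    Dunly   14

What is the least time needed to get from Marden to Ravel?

Candidate routes:
Marden - Tarn - Ravel: 2+19 = 21
Marden - Tarn - Colne - Ravel: 2+9+3 = 14
Marden - Fenn - Ravel: 19+10 = 29
The minimum is 14 min via Marden - Tarn - Colne - Ravel.

14 min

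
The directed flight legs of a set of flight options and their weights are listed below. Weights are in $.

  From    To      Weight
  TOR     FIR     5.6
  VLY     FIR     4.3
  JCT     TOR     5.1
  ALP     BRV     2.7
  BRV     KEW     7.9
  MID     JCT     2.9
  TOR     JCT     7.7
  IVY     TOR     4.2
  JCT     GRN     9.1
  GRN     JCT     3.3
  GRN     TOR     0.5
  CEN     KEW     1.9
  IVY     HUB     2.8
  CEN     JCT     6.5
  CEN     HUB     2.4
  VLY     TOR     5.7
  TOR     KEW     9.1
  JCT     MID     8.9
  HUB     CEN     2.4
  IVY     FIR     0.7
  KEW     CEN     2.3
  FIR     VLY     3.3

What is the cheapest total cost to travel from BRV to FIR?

$27.4

Enumerating some paths:
BRV - KEW - CEN - JCT - GRN - TOR - FIR: 7.9+2.3+6.5+9.1+0.5+5.6 = 31.9
BRV - KEW - CEN - JCT - TOR - FIR: 7.9+2.3+6.5+5.1+5.6 = 27.4
Cheapest is BRV - KEW - CEN - JCT - TOR - FIR at $27.4.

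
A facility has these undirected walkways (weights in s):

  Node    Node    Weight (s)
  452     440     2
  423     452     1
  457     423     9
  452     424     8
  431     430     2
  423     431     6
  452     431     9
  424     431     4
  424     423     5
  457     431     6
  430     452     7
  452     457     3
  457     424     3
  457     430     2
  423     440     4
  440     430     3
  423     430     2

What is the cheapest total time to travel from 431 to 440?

5 s

Enumerating some paths:
431 - 430 - 423 - 440: 2+2+4 = 8
431 - 430 - 440: 2+3 = 5
431 - 430 - 423 - 452 - 440: 2+2+1+2 = 7
The minimum is 5 s via 431 - 430 - 440.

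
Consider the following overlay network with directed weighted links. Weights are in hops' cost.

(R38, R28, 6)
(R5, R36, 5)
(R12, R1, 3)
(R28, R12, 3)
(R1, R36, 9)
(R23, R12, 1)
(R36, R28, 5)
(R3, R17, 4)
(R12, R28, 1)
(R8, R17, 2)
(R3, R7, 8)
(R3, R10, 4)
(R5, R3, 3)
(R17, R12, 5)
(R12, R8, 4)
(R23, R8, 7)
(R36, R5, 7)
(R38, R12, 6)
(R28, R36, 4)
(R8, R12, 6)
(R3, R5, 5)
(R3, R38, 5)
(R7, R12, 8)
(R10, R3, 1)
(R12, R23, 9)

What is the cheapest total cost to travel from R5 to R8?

16 hops' cost

Settle nodes by increasing distance from R5:
R5: 0
R3: 3  (via R5)
R36: 5  (via R5)
R10: 7  (via R3)
R17: 7  (via R3)
R38: 8  (via R3)
R28: 10  (via R36)
R7: 11  (via R3)
R12: 12  (via R17)
R1: 15  (via R12)
R8: 16  (via R12)
Shortest route: R5 → R3 → R17 → R12 → R8 = 16 hops' cost.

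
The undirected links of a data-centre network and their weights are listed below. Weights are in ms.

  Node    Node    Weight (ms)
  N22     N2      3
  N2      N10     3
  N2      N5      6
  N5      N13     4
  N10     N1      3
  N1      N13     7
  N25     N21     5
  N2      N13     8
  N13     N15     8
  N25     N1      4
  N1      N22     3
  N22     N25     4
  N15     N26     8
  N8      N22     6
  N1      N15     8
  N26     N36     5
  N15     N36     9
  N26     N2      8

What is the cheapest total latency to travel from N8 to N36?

Running Dijkstra from N8:
N8: 0
N22: 6  (via N8)
N2: 9  (via N22)
N1: 9  (via N22)
N25: 10  (via N22)
N10: 12  (via N2)
N5: 15  (via N2)
N21: 15  (via N25)
N13: 16  (via N1)
N15: 17  (via N1)
N26: 17  (via N2)
N36: 22  (via N26)
Shortest route: N8–N22–N2–N26–N36 = 22 ms.

22 ms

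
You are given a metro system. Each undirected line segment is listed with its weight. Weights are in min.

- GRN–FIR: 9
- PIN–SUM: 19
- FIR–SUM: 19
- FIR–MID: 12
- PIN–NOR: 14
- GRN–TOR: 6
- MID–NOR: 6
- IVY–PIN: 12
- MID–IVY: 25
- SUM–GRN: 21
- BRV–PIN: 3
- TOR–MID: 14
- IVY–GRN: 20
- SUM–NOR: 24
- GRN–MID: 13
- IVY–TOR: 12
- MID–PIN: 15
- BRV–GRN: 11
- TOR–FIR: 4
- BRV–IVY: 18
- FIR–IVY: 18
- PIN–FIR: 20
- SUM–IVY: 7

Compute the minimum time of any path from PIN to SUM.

Candidate routes:
PIN–NOR–SUM: 14+24 = 38
PIN–BRV–IVY–SUM: 3+18+7 = 28
PIN–SUM: 19 = 19
PIN–BRV–GRN–SUM: 3+11+21 = 35
The minimum is 19 min via PIN–SUM.

19 min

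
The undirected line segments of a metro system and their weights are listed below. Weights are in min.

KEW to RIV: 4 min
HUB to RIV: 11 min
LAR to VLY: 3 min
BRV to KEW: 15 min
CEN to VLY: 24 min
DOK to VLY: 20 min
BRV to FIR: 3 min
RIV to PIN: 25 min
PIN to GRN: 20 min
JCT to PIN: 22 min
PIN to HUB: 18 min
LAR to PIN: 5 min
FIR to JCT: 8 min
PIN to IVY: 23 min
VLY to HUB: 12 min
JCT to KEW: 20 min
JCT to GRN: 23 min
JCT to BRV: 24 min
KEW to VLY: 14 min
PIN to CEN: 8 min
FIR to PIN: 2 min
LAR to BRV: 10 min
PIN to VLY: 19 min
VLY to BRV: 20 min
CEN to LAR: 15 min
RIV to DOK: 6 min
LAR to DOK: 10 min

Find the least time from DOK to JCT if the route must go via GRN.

Best DOK to GRN: DOK → LAR → PIN → GRN costing 35
Shortest GRN→JCT: GRN → JCT = 23
Total via GRN: 35 + 23 = 58 min.

58 min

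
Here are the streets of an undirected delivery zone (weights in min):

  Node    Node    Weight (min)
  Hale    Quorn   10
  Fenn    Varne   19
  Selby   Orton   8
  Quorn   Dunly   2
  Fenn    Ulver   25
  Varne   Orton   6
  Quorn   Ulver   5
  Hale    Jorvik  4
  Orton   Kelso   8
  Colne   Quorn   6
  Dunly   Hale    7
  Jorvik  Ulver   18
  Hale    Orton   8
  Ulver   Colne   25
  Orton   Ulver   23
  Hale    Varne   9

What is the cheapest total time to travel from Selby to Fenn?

33 min

Compare a few routes:
Selby–Orton–Varne–Fenn: 8+6+19 = 33
Selby–Orton–Hale–Dunly–Quorn–Ulver–Fenn: 8+8+7+2+5+25 = 55
Selby–Orton–Hale–Varne–Fenn: 8+8+9+19 = 44
Selby–Orton–Hale–Quorn–Ulver–Fenn: 8+8+10+5+25 = 56
Cheapest is Selby–Orton–Varne–Fenn at 33 min.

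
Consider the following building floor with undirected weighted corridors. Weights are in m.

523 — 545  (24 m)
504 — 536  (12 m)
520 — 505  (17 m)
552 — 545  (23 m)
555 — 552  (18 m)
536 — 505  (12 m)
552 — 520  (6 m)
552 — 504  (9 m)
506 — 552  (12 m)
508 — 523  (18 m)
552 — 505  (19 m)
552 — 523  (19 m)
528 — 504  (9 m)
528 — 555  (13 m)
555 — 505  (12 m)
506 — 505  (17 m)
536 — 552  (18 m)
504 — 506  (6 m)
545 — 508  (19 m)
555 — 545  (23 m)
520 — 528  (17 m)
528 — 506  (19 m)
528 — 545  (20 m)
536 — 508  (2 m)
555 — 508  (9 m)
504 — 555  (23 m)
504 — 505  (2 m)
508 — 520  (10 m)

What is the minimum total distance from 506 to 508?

Settle nodes by increasing distance from 506:
506: 0
504: 6  (via 506)
505: 8  (via 504)
552: 12  (via 506)
528: 15  (via 504)
520: 18  (via 552)
536: 18  (via 504)
555: 20  (via 505)
508: 20  (via 536)
Shortest route: 506 → 504 → 536 → 508 = 20 m.

20 m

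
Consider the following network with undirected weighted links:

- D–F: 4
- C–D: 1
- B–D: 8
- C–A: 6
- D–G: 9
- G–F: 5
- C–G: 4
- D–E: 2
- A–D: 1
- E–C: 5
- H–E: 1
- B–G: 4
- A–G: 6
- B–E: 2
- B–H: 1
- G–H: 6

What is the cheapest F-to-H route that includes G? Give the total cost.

Shortest F→G: F → G = 5
Best G to H: G → B → H costing 5
Total via G: 5 + 5 = 10.

10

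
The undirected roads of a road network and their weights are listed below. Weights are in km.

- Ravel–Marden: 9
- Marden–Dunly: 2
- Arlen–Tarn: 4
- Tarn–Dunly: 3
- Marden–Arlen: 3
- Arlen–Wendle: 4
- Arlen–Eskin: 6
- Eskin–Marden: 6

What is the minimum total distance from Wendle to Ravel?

16 km

Settle nodes by increasing distance from Wendle:
Wendle: 0
Arlen: 4  (via Wendle)
Marden: 7  (via Arlen)
Tarn: 8  (via Arlen)
Dunly: 9  (via Marden)
Eskin: 10  (via Arlen)
Ravel: 16  (via Marden)
Shortest route: Wendle–Arlen–Marden–Ravel = 16 km.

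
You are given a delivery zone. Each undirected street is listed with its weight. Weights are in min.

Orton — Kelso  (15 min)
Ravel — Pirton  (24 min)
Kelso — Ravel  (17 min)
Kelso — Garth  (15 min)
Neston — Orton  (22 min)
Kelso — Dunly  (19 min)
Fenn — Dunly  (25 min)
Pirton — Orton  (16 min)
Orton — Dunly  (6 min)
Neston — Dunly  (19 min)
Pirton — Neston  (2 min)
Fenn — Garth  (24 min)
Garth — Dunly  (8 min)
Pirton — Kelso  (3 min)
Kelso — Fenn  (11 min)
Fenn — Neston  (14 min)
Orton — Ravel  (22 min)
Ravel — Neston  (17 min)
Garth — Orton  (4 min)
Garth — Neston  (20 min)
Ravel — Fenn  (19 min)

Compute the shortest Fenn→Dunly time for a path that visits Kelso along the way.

30 min

Shortest Fenn→Kelso: Fenn–Kelso = 11
Best Kelso to Dunly: Kelso–Dunly costing 19
Total via Kelso: 11 + 19 = 30 min.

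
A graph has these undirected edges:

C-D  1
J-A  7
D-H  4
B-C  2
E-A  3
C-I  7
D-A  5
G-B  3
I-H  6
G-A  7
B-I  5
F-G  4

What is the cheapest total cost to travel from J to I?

20

Shortest distances from J:
J: 0
A: 7  (via J)
E: 10  (via A)
D: 12  (via A)
C: 13  (via D)
G: 14  (via A)
B: 15  (via C)
H: 16  (via D)
F: 18  (via G)
I: 20  (via C)
Shortest route: J → A → D → C → I = 20.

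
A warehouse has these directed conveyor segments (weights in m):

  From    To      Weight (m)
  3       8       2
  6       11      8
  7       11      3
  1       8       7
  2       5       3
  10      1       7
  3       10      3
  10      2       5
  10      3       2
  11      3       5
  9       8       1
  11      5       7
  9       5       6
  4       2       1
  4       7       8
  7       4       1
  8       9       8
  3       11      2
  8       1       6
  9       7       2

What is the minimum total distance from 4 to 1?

Shortest distances from 4:
4: 0
2: 1  (via 4)
5: 4  (via 2)
7: 8  (via 4)
11: 11  (via 7)
3: 16  (via 11)
8: 18  (via 3)
10: 19  (via 3)
1: 24  (via 8)
Shortest route: 4–7–11–3–8–1 = 24 m.

24 m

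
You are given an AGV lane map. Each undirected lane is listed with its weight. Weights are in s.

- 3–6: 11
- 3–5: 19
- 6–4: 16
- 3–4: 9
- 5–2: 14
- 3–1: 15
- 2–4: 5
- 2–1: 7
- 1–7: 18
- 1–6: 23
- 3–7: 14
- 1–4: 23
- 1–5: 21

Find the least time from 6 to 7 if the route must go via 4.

39 s

Best 6 to 4: 6 → 4 costing 16
Best 4 to 7: 4 → 3 → 7 costing 23
Total via 4: 16 + 23 = 39 s.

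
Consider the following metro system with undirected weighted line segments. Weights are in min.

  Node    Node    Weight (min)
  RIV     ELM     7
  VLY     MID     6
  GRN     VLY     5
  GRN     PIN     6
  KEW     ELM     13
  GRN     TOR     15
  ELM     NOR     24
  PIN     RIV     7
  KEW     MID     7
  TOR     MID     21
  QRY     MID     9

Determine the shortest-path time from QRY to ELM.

Compare a few routes:
QRY → MID → VLY → GRN → PIN → RIV → ELM: 9+6+5+6+7+7 = 40
QRY → MID → KEW → ELM: 9+7+13 = 29
QRY → MID → TOR → GRN → PIN → RIV → ELM: 9+21+15+6+7+7 = 65
Cheapest is QRY → MID → KEW → ELM at 29 min.

29 min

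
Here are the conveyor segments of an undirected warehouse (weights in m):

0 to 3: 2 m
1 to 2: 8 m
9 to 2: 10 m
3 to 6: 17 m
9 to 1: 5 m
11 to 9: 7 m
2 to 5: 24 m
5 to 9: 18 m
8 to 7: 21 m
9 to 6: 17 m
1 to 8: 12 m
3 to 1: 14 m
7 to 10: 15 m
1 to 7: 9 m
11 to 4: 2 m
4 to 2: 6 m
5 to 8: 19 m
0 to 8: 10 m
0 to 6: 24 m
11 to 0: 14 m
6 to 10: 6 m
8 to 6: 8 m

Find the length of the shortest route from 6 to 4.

Settle nodes by increasing distance from 6:
6: 0
10: 6  (via 6)
8: 8  (via 6)
3: 17  (via 6)
9: 17  (via 6)
0: 18  (via 8)
1: 20  (via 8)
7: 21  (via 10)
11: 24  (via 9)
4: 26  (via 11)
Shortest route: 6–9–11–4 = 26 m.

26 m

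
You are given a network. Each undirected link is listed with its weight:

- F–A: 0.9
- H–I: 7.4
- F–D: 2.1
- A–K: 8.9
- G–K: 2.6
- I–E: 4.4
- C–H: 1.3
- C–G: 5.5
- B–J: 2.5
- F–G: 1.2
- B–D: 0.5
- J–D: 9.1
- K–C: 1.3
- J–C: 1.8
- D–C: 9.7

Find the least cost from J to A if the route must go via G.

Shortest J→G: J–C–K–G = 5.7
Best G to A: G–F–A costing 2.1
Total via G: 5.7 + 2.1 = 7.8.

7.8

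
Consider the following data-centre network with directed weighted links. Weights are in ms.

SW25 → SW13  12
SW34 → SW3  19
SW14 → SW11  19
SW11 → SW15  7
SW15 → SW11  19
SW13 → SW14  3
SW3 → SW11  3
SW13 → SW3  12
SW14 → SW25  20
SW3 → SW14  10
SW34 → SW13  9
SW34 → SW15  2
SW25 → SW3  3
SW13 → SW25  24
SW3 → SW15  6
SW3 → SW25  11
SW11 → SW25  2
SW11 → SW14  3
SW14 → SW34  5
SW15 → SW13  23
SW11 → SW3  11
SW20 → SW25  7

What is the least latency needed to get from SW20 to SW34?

21 ms

Candidate routes:
SW20–SW25–SW3–SW11–SW14–SW34: 7+3+3+3+5 = 21
SW20–SW25–SW3–SW14–SW34: 7+3+10+5 = 25
The minimum is 21 ms via SW20–SW25–SW3–SW11–SW14–SW34.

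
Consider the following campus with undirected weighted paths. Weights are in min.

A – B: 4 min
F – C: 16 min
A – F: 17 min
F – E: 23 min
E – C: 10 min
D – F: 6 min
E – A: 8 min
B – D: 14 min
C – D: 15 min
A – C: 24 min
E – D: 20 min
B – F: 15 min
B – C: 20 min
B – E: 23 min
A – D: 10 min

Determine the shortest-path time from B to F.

15 min

Shortest distances from B:
B: 0
A: 4  (via B)
E: 12  (via A)
D: 14  (via B)
F: 15  (via B)
Shortest route: B–F = 15 min.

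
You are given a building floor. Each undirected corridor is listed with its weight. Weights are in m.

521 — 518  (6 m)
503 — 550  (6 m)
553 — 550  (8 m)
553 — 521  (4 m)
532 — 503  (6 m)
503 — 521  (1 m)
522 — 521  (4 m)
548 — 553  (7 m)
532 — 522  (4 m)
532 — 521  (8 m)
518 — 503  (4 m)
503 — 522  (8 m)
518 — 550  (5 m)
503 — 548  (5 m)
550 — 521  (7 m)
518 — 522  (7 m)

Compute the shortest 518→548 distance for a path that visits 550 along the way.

16 m

Best 518 to 550: 518 → 550 costing 5
Shortest 550→548: 550 → 503 → 548 = 11
Total via 550: 5 + 11 = 16 m.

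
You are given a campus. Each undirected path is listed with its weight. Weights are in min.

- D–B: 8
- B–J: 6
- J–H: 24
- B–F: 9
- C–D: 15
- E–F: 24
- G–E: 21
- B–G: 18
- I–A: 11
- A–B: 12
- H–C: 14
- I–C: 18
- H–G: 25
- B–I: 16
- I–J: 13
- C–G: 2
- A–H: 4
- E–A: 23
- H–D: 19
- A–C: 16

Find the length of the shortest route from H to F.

25 min

Compare a few routes:
H–J–B–F: 24+6+9 = 39
H–A–B–F: 4+12+9 = 25
H–A–I–B–F: 4+11+16+9 = 40
H–D–B–F: 19+8+9 = 36
Cheapest is H–A–B–F at 25 min.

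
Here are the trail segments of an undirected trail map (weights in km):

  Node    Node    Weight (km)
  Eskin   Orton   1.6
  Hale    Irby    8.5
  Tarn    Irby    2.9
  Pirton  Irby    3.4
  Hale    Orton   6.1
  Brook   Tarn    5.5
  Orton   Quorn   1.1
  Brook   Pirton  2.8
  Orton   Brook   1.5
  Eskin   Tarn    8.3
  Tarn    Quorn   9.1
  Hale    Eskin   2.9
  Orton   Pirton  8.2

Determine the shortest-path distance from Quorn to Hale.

5.6 km

Settle nodes by increasing distance from Quorn:
Quorn: 0
Orton: 1.1  (via Quorn)
Brook: 2.6  (via Orton)
Eskin: 2.7  (via Orton)
Pirton: 5.4  (via Brook)
Hale: 5.6  (via Eskin)
Shortest route: Quorn → Orton → Eskin → Hale = 5.6 km.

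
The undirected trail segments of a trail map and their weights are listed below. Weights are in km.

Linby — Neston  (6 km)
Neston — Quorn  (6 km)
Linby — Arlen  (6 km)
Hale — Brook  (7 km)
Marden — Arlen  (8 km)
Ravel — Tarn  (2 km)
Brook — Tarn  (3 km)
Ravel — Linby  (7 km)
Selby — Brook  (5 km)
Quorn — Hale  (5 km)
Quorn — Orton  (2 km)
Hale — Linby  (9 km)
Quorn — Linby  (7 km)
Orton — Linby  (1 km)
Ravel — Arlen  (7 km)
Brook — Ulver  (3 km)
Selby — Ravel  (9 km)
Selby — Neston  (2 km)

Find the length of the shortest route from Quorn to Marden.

Settle nodes by increasing distance from Quorn:
Quorn: 0
Orton: 2  (via Quorn)
Linby: 3  (via Orton)
Hale: 5  (via Quorn)
Neston: 6  (via Quorn)
Selby: 8  (via Neston)
Arlen: 9  (via Linby)
Ravel: 10  (via Linby)
Tarn: 12  (via Ravel)
Brook: 12  (via Hale)
Ulver: 15  (via Brook)
Marden: 17  (via Arlen)
Shortest route: Quorn–Orton–Linby–Arlen–Marden = 17 km.

17 km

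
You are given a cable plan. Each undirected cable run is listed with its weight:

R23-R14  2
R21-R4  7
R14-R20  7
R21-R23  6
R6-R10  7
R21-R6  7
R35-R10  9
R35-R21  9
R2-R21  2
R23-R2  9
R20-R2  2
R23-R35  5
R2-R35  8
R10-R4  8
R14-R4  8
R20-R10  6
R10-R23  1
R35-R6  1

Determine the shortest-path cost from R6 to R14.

Running Dijkstra from R6:
R6: 0
R35: 1  (via R6)
R23: 6  (via R35)
R10: 7  (via R6)
R21: 7  (via R6)
R14: 8  (via R23)
Shortest route: R6 → R35 → R23 → R14 = 8.

8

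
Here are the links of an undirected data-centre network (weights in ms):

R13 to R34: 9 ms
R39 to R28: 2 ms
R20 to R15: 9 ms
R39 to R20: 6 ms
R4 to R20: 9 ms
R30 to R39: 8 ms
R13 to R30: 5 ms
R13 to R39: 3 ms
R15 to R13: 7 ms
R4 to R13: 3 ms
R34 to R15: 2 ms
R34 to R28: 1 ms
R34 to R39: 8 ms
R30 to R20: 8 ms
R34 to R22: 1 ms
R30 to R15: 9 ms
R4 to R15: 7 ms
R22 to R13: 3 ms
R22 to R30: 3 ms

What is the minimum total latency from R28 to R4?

Compare a few routes:
R28–R34–R22–R13–R4: 1+1+3+3 = 8
R28–R34–R15–R4: 1+2+7 = 10
The minimum is 8 ms via R28–R34–R22–R13–R4.

8 ms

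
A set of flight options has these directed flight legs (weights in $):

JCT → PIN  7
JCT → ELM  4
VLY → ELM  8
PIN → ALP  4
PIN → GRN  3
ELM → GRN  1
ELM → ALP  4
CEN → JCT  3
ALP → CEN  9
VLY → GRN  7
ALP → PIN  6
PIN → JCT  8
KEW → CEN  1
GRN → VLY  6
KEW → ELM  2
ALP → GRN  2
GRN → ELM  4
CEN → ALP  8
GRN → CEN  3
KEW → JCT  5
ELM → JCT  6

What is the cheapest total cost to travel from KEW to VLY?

$9

Shortest distances from KEW:
KEW: 0
CEN: 1  (via KEW)
ELM: 2  (via KEW)
GRN: 3  (via ELM)
JCT: 4  (via CEN)
ALP: 6  (via ELM)
VLY: 9  (via GRN)
Shortest route: KEW–ELM–GRN–VLY = $9.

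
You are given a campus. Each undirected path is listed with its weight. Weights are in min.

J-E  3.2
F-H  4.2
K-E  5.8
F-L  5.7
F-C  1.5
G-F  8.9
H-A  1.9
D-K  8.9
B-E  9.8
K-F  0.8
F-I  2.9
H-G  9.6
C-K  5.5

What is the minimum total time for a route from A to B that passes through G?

36.8 min

Best A to G: A–H–G costing 11.5
Shortest G→B: G–F–K–E–B = 25.3
Total via G: 11.5 + 25.3 = 36.8 min.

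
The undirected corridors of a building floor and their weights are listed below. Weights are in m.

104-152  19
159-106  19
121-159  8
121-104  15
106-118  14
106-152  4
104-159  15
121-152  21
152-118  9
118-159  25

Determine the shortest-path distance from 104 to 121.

15 m

Enumerating some paths:
104 → 121: 15 = 15
104 → 159 → 121: 15+8 = 23
The minimum is 15 m via 104 → 121.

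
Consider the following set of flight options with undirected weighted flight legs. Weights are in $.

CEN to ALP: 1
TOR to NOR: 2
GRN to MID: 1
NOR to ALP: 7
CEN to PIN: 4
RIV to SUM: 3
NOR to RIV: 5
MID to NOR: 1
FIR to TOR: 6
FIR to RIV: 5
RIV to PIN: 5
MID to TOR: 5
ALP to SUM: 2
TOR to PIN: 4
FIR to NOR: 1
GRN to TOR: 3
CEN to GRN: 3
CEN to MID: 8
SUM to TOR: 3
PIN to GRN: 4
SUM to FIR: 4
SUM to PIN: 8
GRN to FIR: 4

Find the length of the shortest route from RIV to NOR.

Settle nodes by increasing distance from RIV:
RIV: 0
SUM: 3  (via RIV)
PIN: 5  (via RIV)
NOR: 5  (via RIV)
Shortest route: RIV → NOR = $5.

$5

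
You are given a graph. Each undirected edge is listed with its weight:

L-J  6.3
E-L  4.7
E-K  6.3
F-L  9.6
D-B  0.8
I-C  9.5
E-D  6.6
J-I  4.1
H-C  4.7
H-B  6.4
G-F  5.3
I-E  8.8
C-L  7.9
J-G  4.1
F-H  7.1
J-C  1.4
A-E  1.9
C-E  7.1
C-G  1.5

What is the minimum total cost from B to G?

12.6

Compare a few routes:
B - H - C - G: 6.4+4.7+1.5 = 12.6
B - D - E - C - G: 0.8+6.6+7.1+1.5 = 16
Cheapest is B - H - C - G at 12.6.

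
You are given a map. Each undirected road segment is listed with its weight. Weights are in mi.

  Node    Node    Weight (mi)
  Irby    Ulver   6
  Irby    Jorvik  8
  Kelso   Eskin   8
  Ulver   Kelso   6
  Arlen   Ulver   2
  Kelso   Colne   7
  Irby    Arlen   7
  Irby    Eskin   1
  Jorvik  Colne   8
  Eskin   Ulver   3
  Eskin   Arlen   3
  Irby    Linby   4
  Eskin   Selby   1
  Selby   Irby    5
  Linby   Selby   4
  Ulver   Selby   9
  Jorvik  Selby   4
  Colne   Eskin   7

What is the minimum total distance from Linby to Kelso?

Compare a few routes:
Linby → Irby → Eskin → Ulver → Kelso: 4+1+3+6 = 14
Linby → Selby → Eskin → Kelso: 4+1+8 = 13
Cheapest is Linby → Selby → Eskin → Kelso at 13 mi.

13 mi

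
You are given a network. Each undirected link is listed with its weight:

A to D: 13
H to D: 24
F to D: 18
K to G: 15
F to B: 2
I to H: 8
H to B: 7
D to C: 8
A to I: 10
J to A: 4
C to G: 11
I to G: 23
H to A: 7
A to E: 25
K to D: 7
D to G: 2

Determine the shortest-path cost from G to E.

Settle nodes by increasing distance from G:
G: 0
D: 2  (via G)
K: 9  (via D)
C: 10  (via D)
A: 15  (via D)
J: 19  (via A)
F: 20  (via D)
B: 22  (via F)
H: 22  (via A)
I: 23  (via G)
E: 40  (via A)
Shortest route: G–D–A–E = 40.

40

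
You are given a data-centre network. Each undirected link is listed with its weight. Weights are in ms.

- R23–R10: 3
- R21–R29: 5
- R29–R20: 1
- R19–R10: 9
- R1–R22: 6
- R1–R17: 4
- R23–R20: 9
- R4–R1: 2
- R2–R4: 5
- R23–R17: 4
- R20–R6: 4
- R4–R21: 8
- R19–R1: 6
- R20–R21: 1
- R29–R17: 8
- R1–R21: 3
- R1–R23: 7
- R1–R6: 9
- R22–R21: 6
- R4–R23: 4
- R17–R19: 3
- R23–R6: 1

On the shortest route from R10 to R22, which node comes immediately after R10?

Enumerating some paths:
R10 - R23 - R1 - R22: 3+7+6 = 16
R10 - R23 - R4 - R1 - R22: 3+4+2+6 = 15
Cheapest is R10 - R23 - R4 - R1 - R22 at 15 ms.
So from R10 the first move is to R23.

R23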